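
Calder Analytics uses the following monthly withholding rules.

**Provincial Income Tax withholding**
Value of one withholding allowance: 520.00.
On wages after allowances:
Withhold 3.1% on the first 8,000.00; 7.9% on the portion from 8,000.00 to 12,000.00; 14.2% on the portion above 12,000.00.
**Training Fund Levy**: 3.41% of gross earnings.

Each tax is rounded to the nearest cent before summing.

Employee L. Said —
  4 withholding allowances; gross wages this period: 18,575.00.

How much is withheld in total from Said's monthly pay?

Provincial Income Tax: taxable = 18,575.00 − 4×520.00 = 16,495.00
  564.00 + 14.2% × (16,495.00 − 12,000.00) = 564.00 + 14.2% × 4,495.00 = 1,202.29
Training Fund Levy: 3.41% × 18,575.00 = 633.41
Total: 1,202.29 + 633.41 = 1,835.70

1,835.70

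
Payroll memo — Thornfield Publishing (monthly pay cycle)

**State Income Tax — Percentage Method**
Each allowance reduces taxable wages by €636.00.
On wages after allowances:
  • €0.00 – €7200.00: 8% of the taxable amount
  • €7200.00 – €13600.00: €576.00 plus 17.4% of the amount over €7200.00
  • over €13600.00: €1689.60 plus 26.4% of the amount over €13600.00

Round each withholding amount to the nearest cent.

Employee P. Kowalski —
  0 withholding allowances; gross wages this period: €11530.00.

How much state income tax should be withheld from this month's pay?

State Income Tax: taxable = €11530.00
  €576.00 + 17.4% × (€11530.00 − €7200.00) = €576.00 + 17.4% × €4330.00 = €1329.42

€1329.42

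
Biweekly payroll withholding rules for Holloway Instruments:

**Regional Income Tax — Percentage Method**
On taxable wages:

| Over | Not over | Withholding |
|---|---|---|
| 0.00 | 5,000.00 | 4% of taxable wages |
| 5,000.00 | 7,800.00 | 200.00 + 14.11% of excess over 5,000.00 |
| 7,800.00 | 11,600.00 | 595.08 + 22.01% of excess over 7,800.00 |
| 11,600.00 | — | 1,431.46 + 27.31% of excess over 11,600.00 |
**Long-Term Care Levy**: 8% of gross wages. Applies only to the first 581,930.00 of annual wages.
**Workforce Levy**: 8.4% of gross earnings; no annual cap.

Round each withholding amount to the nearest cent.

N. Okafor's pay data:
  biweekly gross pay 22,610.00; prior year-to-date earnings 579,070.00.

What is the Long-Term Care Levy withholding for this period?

Long-Term Care Levy: cap 581,930.00 − YTD 579,070.00 = 2,860.00 subject; 8% × 2,860.00 = 228.80

228.80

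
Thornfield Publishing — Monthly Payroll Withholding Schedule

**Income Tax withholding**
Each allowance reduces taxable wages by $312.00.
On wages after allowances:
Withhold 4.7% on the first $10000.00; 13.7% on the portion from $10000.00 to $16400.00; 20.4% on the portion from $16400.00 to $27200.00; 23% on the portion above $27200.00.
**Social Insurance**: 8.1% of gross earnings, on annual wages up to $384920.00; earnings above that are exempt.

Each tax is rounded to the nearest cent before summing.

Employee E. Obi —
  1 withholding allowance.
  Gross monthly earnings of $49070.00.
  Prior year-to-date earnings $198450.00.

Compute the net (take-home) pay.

$36586.99

Income Tax: taxable = $49070.00 − 1×$312.00 = $48758.00
  $3550.00 + 23% × ($48758.00 − $27200.00) = $3550.00 + 23% × $21558.00 = $8508.34
Social Insurance: 8.1% × $49070.00 = $3974.67
Total withheld: $8508.34 + $3974.67 = $12483.01
Net pay: $49070.00 − $12483.01 = $36586.99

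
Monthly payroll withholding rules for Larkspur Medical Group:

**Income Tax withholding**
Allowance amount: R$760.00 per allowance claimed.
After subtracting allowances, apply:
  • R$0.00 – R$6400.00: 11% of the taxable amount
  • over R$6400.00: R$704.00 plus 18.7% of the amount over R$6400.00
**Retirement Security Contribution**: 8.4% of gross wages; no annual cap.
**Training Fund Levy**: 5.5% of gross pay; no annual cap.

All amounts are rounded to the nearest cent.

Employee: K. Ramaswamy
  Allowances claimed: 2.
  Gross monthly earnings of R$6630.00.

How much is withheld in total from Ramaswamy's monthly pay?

R$1483.67

Income Tax: taxable = R$6630.00 − 2×R$760.00 = R$5110.00
  11% × R$5110.00 = R$562.10
Retirement Security Contribution: 8.4% × R$6630.00 = R$556.92
Training Fund Levy: 5.5% × R$6630.00 = R$364.65
Total: R$562.10 + R$556.92 + R$364.65 = R$1483.67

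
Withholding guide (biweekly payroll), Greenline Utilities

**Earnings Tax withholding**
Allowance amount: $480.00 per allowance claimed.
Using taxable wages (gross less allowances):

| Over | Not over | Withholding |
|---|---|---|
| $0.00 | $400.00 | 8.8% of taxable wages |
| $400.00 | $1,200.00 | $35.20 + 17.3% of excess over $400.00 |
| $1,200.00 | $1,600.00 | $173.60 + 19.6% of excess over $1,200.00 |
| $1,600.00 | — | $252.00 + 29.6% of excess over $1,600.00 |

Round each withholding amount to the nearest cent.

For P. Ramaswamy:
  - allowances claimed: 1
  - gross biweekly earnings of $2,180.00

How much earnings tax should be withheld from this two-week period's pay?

$281.60

Earnings Tax: taxable = $2,180.00 − 1×$480.00 = $1,700.00
  $252.00 + 29.6% × ($1,700.00 − $1,600.00) = $252.00 + 29.6% × $100.00 = $281.60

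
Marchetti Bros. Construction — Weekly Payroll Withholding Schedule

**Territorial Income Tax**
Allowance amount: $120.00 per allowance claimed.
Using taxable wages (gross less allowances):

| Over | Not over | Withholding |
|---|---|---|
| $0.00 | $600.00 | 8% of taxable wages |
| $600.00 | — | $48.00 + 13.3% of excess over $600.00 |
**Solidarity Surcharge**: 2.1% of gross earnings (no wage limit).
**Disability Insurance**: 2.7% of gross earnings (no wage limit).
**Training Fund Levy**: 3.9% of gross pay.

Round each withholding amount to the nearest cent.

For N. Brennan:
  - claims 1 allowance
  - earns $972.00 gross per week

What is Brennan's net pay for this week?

$805.92

Territorial Income Tax: taxable = $972.00 − 1×$120.00 = $852.00
  $48.00 + 13.3% × ($852.00 − $600.00) = $48.00 + 13.3% × $252.00 = $81.52
Solidarity Surcharge: 2.1% × $972.00 = $20.41
Disability Insurance: 2.7% × $972.00 = $26.24
Training Fund Levy: 3.9% × $972.00 = $37.91
Total withheld: $81.52 + $20.41 + $26.24 + $37.91 = $166.08
Net pay: $972.00 − $166.08 = $805.92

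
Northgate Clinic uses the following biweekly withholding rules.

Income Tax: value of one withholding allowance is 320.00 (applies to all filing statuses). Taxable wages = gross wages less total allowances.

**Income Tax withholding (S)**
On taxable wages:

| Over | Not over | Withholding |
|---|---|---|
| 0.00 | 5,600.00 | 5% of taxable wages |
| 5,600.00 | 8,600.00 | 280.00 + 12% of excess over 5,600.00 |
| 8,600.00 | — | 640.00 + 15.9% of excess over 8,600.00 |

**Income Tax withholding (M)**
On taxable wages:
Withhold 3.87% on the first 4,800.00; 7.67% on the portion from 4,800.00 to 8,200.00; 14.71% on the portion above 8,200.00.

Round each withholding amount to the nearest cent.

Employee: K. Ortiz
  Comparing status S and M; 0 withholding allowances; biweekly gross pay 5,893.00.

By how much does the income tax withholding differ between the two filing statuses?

Income Tax (S): taxable = 5,893.00
  280.00 + 12% × (5,893.00 − 5,600.00) = 280.00 + 12% × 293.00 = 315.16
Income Tax (M): taxable = 5,893.00
  185.76 + 7.67% × (5,893.00 − 4,800.00) = 185.76 + 7.67% × 1,093.00 = 269.59
Difference: |315.16 − 269.59| = 45.57 (higher under S)

45.57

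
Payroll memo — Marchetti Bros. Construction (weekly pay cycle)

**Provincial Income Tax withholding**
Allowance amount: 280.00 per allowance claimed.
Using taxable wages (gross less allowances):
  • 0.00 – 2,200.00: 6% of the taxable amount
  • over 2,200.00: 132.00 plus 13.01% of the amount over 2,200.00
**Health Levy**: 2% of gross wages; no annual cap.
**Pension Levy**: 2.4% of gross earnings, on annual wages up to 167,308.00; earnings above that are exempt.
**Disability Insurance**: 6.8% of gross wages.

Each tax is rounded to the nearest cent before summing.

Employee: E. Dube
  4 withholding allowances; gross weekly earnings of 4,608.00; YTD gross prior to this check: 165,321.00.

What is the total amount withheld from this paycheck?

752.76

Provincial Income Tax: taxable = 4,608.00 − 4×280.00 = 3,488.00
  132.00 + 13.01% × (3,488.00 − 2,200.00) = 132.00 + 13.01% × 1,288.00 = 299.57
Health Levy: 2% × 4,608.00 = 92.16
Pension Levy: cap 167,308.00 − YTD 165,321.00 = 1,987.00 subject; 2.4% × 1,987.00 = 47.69
Disability Insurance: 6.8% × 4,608.00 = 313.34
Total: 299.57 + 92.16 + 47.69 + 313.34 = 752.76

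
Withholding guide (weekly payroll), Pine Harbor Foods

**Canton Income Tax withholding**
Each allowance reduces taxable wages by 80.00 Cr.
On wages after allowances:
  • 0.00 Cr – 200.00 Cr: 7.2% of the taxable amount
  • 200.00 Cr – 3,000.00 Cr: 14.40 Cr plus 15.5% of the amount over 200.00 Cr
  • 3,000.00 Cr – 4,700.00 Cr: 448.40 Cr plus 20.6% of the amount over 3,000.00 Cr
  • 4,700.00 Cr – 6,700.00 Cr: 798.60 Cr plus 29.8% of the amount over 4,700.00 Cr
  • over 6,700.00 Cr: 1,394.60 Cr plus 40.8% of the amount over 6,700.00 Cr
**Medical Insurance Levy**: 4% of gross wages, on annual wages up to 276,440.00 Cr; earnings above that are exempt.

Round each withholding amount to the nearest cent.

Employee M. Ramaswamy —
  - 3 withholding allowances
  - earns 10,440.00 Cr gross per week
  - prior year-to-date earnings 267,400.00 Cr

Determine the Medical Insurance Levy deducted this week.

361.60 Cr

Medical Insurance Levy: cap 276,440.00 Cr − YTD 267,400.00 Cr = 9,040.00 Cr subject; 4% × 9,040.00 Cr = 361.60 Cr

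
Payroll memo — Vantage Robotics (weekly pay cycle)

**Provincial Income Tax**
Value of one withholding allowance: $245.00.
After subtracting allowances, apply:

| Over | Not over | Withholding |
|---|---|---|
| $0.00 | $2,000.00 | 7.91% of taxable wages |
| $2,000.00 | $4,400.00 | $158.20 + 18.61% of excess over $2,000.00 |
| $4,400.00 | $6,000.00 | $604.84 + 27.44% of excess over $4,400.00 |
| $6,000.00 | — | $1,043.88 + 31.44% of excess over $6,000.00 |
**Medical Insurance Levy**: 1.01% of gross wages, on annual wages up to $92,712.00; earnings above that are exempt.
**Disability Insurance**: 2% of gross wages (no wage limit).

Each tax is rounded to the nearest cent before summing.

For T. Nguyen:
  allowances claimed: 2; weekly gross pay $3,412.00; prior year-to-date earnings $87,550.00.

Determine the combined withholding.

Provincial Income Tax: taxable = $3,412.00 − 2×$245.00 = $2,922.00
  $158.20 + 18.61% × ($2,922.00 − $2,000.00) = $158.20 + 18.61% × $922.00 = $329.78
Medical Insurance Levy: 1.01% × $3,412.00 = $34.46
Disability Insurance: 2% × $3,412.00 = $68.24
Total: $329.78 + $34.46 + $68.24 = $432.48

$432.48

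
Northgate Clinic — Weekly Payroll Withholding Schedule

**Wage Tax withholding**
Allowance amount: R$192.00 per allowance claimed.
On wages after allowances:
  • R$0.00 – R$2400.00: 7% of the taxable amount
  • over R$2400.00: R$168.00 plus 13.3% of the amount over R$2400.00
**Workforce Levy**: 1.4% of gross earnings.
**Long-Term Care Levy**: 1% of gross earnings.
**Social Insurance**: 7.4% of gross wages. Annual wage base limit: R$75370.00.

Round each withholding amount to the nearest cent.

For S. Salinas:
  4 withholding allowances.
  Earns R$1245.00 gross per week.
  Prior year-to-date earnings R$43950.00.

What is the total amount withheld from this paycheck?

Wage Tax: taxable = R$1245.00 − 4×R$192.00 = R$477.00
  7% × R$477.00 = R$33.39
Workforce Levy: 1.4% × R$1245.00 = R$17.43
Long-Term Care Levy: 1% × R$1245.00 = R$12.45
Social Insurance: 7.4% × R$1245.00 = R$92.13
Total: R$33.39 + R$17.43 + R$12.45 + R$92.13 = R$155.40

R$155.40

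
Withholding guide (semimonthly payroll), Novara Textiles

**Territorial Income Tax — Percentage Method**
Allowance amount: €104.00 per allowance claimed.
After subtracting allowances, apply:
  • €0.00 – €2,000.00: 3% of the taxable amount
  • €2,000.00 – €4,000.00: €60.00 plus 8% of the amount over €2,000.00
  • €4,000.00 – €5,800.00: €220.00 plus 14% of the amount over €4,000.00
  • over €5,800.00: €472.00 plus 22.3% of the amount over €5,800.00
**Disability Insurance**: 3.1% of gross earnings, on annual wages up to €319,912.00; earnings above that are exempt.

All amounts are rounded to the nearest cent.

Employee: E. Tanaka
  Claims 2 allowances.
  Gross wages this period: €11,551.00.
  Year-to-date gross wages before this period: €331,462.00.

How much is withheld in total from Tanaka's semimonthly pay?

Territorial Income Tax: taxable = €11,551.00 − 2×€104.00 = €11,343.00
  €472.00 + 22.3% × (€11,343.00 − €5,800.00) = €472.00 + 22.3% × €5,543.00 = €1,708.09
Disability Insurance: YTD €331,462.00 ≥ cap €319,912.00 → €0.00
Total: €1,708.09 + €0.00 = €1,708.09

€1,708.09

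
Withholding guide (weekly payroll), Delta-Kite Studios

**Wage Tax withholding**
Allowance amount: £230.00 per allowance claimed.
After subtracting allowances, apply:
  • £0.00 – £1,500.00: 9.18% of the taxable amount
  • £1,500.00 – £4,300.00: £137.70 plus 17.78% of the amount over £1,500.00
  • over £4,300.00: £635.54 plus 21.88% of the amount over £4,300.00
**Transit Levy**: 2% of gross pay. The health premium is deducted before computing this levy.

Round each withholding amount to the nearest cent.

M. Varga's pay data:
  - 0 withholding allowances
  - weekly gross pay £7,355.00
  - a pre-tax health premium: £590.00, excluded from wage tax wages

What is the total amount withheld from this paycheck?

Wage Tax: taxable = £7,355.00 − £590.00 = £6,765.00
  £635.54 + 21.88% × (£6,765.00 − £4,300.00) = £635.54 + 21.88% × £2,465.00 = £1,174.88
Transit Levy: 2% × £6,765.00 = £135.30
Total: £1,174.88 + £135.30 = £1,310.18

£1,310.18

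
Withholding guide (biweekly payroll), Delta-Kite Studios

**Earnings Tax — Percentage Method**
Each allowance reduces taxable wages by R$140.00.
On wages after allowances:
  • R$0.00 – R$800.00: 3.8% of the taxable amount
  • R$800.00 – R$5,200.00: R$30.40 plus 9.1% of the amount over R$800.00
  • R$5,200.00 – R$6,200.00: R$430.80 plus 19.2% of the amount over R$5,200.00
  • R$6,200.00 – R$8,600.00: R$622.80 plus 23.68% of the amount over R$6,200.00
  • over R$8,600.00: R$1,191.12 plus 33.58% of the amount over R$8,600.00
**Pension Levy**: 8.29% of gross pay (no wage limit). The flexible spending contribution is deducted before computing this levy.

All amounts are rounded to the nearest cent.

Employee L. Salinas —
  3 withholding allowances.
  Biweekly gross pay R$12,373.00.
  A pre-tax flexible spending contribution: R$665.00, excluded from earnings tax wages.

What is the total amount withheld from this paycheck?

Earnings Tax: taxable = R$12,373.00 − R$665.00 − 3×R$140.00 = R$11,288.00
  R$1,191.12 + 33.58% × (R$11,288.00 − R$8,600.00) = R$1,191.12 + 33.58% × R$2,688.00 = R$2,093.75
Pension Levy: 8.29% × R$11,708.00 = R$970.59
Total: R$2,093.75 + R$970.59 = R$3,064.34

R$3,064.34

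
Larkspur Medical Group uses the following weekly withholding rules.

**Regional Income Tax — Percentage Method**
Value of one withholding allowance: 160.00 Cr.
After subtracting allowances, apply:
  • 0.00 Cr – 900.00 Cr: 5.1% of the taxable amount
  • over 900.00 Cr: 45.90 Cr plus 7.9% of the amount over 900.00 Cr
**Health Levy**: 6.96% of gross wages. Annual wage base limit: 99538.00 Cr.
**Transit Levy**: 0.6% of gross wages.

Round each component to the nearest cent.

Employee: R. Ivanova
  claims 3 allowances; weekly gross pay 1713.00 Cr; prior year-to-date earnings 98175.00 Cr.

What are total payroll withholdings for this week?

Regional Income Tax: taxable = 1713.00 Cr − 3×160.00 Cr = 1233.00 Cr
  45.90 Cr + 7.9% × (1233.00 Cr − 900.00 Cr) = 45.90 Cr + 7.9% × 333.00 Cr = 72.21 Cr
Health Levy: cap 99538.00 Cr − YTD 98175.00 Cr = 1363.00 Cr subject; 6.96% × 1363.00 Cr = 94.86 Cr
Transit Levy: 0.6% × 1713.00 Cr = 10.28 Cr
Total: 72.21 Cr + 94.86 Cr + 10.28 Cr = 177.35 Cr

177.35 Cr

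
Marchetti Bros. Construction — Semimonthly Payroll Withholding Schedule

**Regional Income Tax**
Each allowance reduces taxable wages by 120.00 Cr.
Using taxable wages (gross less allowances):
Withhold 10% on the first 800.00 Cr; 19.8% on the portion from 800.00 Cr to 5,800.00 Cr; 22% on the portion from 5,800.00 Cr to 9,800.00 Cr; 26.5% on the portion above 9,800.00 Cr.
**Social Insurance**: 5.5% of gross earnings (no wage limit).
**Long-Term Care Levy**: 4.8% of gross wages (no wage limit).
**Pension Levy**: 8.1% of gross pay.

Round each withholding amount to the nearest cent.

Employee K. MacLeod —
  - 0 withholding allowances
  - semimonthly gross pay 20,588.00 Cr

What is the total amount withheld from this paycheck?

Regional Income Tax: taxable = 20,588.00 Cr
  1,950.00 Cr + 26.5% × (20,588.00 Cr − 9,800.00 Cr) = 1,950.00 Cr + 26.5% × 10,788.00 Cr = 4,808.82 Cr
Social Insurance: 5.5% × 20,588.00 Cr = 1,132.34 Cr
Long-Term Care Levy: 4.8% × 20,588.00 Cr = 988.22 Cr
Pension Levy: 8.1% × 20,588.00 Cr = 1,667.63 Cr
Total: 4,808.82 Cr + 1,132.34 Cr + 988.22 Cr + 1,667.63 Cr = 8,597.01 Cr

8,597.01 Cr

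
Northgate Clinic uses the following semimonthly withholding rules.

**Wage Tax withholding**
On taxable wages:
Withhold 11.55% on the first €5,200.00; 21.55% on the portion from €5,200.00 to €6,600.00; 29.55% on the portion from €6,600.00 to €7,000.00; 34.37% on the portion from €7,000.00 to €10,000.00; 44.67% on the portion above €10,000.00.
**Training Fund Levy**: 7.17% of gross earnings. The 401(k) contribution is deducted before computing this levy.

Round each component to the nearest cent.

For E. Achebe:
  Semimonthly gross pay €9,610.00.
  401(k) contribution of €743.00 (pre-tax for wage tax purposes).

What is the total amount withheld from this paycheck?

Wage Tax: taxable = €9,610.00 − €743.00 = €8,867.00
  €1,020.50 + 34.37% × (€8,867.00 − €7,000.00) = €1,020.50 + 34.37% × €1,867.00 = €1,662.19
Training Fund Levy: 7.17% × €8,867.00 = €635.76
Total: €1,662.19 + €635.76 = €2,297.95

€2,297.95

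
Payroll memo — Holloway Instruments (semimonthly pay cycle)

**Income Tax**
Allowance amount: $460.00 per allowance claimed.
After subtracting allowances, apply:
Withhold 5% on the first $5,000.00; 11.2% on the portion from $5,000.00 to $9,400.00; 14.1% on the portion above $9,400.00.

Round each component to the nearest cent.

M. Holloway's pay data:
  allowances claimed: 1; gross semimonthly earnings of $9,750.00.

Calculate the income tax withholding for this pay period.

Income Tax: taxable = $9,750.00 − 1×$460.00 = $9,290.00
  $250.00 + 11.2% × ($9,290.00 − $5,000.00) = $250.00 + 11.2% × $4,290.00 = $730.48

$730.48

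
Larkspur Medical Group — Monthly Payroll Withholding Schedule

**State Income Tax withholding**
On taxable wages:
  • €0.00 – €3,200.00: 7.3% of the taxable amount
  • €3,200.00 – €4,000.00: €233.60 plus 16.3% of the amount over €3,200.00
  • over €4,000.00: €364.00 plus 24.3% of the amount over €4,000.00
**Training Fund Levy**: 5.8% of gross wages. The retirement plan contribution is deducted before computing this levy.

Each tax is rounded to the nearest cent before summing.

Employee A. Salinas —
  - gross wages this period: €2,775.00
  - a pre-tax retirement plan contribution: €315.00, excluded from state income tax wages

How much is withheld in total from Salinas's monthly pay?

State Income Tax: taxable = €2,775.00 − €315.00 = €2,460.00
  7.3% × €2,460.00 = €179.58
Training Fund Levy: 5.8% × €2,460.00 = €142.68
Total: €179.58 + €142.68 = €322.26

€322.26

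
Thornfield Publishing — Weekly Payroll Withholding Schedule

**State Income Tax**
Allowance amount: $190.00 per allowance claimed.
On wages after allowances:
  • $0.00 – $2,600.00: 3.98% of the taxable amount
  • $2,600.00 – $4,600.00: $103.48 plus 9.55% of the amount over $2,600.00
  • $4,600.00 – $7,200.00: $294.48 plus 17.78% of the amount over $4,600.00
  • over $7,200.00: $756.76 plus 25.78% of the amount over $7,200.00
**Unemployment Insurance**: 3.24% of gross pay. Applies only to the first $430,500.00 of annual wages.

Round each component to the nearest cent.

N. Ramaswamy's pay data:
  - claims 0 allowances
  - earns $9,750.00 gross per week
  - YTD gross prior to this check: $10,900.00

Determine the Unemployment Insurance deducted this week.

$315.90

Unemployment Insurance: 3.24% × $9,750.00 = $315.90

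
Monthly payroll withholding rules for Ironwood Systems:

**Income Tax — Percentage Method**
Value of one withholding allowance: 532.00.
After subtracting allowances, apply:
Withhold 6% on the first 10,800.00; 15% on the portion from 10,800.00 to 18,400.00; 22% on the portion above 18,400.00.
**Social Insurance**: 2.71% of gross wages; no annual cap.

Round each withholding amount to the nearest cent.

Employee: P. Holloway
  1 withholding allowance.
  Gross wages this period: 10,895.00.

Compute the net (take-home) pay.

9,977.97

Income Tax: taxable = 10,895.00 − 1×532.00 = 10,363.00
  6% × 10,363.00 = 621.78
Social Insurance: 2.71% × 10,895.00 = 295.25
Total withheld: 621.78 + 295.25 = 917.03
Net pay: 10,895.00 − 917.03 = 9,977.97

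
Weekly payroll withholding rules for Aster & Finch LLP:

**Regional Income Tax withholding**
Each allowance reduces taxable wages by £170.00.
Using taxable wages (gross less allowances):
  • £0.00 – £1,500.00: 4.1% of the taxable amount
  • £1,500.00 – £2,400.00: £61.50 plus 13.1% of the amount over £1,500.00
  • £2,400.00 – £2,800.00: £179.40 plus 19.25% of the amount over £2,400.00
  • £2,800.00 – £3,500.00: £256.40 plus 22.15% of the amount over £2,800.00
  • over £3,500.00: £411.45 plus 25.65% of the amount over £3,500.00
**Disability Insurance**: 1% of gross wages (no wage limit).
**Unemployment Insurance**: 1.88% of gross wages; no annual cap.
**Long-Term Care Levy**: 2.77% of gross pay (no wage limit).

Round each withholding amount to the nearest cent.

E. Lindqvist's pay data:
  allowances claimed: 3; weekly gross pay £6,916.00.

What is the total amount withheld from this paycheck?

Regional Income Tax: taxable = £6,916.00 − 3×£170.00 = £6,406.00
  £411.45 + 25.65% × (£6,406.00 − £3,500.00) = £411.45 + 25.65% × £2,906.00 = £1,156.84
Disability Insurance: 1% × £6,916.00 = £69.16
Unemployment Insurance: 1.88% × £6,916.00 = £130.02
Long-Term Care Levy: 2.77% × £6,916.00 = £191.57
Total: £1,156.84 + £69.16 + £130.02 + £191.57 = £1,547.59

£1,547.59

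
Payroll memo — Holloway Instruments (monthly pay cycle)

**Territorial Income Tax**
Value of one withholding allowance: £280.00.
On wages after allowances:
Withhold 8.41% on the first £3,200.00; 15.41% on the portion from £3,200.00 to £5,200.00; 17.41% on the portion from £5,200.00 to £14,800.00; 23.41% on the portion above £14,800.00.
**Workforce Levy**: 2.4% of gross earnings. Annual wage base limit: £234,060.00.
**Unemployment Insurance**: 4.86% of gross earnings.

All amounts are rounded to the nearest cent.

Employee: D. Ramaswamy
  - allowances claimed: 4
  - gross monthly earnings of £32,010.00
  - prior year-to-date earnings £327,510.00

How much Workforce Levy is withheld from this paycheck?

£0.00

Workforce Levy: YTD £327,510.00 ≥ cap £234,060.00 → £0.00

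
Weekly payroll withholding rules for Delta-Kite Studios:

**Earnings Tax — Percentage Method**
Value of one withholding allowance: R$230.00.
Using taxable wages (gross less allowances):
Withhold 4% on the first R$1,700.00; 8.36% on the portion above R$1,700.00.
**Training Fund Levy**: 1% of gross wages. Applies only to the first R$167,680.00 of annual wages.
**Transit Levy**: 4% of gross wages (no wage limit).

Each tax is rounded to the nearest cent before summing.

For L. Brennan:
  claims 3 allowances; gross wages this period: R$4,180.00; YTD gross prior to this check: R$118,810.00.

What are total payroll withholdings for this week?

R$426.64

Earnings Tax: taxable = R$4,180.00 − 3×R$230.00 = R$3,490.00
  R$68.00 + 8.36% × (R$3,490.00 − R$1,700.00) = R$68.00 + 8.36% × R$1,790.00 = R$217.64
Training Fund Levy: 1% × R$4,180.00 = R$41.80
Transit Levy: 4% × R$4,180.00 = R$167.20
Total: R$217.64 + R$41.80 + R$167.20 = R$426.64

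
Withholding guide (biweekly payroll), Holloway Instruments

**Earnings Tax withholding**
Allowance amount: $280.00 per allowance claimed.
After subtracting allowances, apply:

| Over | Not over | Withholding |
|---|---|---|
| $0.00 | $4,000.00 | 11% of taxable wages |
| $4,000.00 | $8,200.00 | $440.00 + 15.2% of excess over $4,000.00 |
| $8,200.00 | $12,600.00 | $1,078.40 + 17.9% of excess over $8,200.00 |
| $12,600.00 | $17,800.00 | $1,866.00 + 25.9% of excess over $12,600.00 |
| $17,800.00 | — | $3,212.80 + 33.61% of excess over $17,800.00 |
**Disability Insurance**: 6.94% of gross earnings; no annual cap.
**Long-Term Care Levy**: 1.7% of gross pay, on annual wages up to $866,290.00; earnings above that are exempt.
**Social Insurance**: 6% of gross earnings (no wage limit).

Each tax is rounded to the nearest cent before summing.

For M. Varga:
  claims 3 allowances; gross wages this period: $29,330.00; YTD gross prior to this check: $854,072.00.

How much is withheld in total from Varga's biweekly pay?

Earnings Tax: taxable = $29,330.00 − 3×$280.00 = $28,490.00
  $3,212.80 + 33.61% × ($28,490.00 − $17,800.00) = $3,212.80 + 33.61% × $10,690.00 = $6,805.71
Disability Insurance: 6.94% × $29,330.00 = $2,035.50
Long-Term Care Levy: cap $866,290.00 − YTD $854,072.00 = $12,218.00 subject; 1.7% × $12,218.00 = $207.71
Social Insurance: 6% × $29,330.00 = $1,759.80
Total: $6,805.71 + $2,035.50 + $207.71 + $1,759.80 = $10,808.72

$10,808.72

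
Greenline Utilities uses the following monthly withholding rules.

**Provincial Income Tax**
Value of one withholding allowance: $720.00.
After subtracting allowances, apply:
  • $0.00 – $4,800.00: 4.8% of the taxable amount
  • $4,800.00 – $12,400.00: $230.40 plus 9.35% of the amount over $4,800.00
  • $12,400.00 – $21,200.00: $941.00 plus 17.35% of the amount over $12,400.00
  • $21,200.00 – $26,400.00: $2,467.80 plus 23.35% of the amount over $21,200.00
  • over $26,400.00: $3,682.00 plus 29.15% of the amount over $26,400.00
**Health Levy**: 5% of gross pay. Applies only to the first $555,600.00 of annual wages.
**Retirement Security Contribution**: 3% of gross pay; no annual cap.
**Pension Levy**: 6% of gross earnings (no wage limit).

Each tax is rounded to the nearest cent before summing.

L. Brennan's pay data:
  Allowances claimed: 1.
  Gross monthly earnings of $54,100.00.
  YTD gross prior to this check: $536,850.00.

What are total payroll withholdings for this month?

$17,353.17

Provincial Income Tax: taxable = $54,100.00 − 1×$720.00 = $53,380.00
  $3,682.00 + 29.15% × ($53,380.00 − $26,400.00) = $3,682.00 + 29.15% × $26,980.00 = $11,546.67
Health Levy: cap $555,600.00 − YTD $536,850.00 = $18,750.00 subject; 5% × $18,750.00 = $937.50
Retirement Security Contribution: 3% × $54,100.00 = $1,623.00
Pension Levy: 6% × $54,100.00 = $3,246.00
Total: $11,546.67 + $937.50 + $1,623.00 + $3,246.00 = $17,353.17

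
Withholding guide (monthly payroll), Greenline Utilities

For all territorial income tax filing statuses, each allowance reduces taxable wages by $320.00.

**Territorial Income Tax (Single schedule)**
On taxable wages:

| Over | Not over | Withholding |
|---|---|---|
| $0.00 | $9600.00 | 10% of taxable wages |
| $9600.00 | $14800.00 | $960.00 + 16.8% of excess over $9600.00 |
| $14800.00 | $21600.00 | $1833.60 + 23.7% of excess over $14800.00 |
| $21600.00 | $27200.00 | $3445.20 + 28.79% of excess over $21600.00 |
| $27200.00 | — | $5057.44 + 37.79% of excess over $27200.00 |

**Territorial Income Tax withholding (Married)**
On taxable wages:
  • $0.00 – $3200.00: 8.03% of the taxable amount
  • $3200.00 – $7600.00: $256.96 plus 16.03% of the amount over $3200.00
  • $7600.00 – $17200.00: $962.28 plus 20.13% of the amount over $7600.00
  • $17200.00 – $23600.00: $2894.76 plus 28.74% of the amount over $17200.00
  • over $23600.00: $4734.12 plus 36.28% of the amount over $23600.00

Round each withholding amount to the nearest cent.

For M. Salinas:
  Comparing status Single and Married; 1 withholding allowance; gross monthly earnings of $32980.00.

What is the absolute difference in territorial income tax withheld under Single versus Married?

$900.32

Territorial Income Tax (Single): taxable = $32980.00 − 1×$320.00 = $32660.00
  $5057.44 + 37.79% × ($32660.00 − $27200.00) = $5057.44 + 37.79% × $5460.00 = $7120.77
Territorial Income Tax (Married): taxable = $32980.00 − 1×$320.00 = $32660.00
  $4734.12 + 36.28% × ($32660.00 − $23600.00) = $4734.12 + 36.28% × $9060.00 = $8021.09
Difference: |$7120.77 − $8021.09| = $900.32 (higher under Married)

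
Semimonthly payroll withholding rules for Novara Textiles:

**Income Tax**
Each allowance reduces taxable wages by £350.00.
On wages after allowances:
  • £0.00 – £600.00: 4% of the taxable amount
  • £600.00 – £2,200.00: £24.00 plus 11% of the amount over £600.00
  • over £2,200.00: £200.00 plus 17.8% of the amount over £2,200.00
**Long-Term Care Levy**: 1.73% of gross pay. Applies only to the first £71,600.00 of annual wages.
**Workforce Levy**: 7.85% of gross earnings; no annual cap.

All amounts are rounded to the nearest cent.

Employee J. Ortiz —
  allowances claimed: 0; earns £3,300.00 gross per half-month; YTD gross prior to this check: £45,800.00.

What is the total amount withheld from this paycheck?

£711.94

Income Tax: taxable = £3,300.00
  £200.00 + 17.8% × (£3,300.00 − £2,200.00) = £200.00 + 17.8% × £1,100.00 = £395.80
Long-Term Care Levy: 1.73% × £3,300.00 = £57.09
Workforce Levy: 7.85% × £3,300.00 = £259.05
Total: £395.80 + £57.09 + £259.05 = £711.94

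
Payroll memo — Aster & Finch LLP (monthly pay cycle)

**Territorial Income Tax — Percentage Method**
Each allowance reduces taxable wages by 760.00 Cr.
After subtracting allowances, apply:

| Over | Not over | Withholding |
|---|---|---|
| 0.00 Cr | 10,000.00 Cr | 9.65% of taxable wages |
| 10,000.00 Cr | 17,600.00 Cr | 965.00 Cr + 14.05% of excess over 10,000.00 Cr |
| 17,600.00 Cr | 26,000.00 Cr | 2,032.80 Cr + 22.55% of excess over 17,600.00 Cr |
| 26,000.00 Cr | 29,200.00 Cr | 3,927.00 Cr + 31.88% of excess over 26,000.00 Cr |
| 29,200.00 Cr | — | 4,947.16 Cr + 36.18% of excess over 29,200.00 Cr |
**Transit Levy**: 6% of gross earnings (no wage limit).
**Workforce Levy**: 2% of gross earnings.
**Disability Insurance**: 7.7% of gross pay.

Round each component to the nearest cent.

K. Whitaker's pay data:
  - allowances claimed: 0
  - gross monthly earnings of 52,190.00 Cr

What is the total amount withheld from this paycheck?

21,458.77 Cr

Territorial Income Tax: taxable = 52,190.00 Cr
  4,947.16 Cr + 36.18% × (52,190.00 Cr − 29,200.00 Cr) = 4,947.16 Cr + 36.18% × 22,990.00 Cr = 13,264.94 Cr
Transit Levy: 6% × 52,190.00 Cr = 3,131.40 Cr
Workforce Levy: 2% × 52,190.00 Cr = 1,043.80 Cr
Disability Insurance: 7.7% × 52,190.00 Cr = 4,018.63 Cr
Total: 13,264.94 Cr + 3,131.40 Cr + 1,043.80 Cr + 4,018.63 Cr = 21,458.77 Cr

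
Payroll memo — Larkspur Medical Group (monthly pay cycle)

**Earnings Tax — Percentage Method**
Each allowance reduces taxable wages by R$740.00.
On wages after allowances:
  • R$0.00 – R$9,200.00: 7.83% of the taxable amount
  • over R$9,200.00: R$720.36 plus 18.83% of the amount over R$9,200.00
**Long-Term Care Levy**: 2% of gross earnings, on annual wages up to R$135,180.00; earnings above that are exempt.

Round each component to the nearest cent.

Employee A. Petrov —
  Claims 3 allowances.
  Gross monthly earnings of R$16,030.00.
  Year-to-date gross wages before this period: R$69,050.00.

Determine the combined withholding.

Earnings Tax: taxable = R$16,030.00 − 3×R$740.00 = R$13,810.00
  R$720.36 + 18.83% × (R$13,810.00 − R$9,200.00) = R$720.36 + 18.83% × R$4,610.00 = R$1,588.42
Long-Term Care Levy: 2% × R$16,030.00 = R$320.60
Total: R$1,588.42 + R$320.60 = R$1,909.02

R$1,909.02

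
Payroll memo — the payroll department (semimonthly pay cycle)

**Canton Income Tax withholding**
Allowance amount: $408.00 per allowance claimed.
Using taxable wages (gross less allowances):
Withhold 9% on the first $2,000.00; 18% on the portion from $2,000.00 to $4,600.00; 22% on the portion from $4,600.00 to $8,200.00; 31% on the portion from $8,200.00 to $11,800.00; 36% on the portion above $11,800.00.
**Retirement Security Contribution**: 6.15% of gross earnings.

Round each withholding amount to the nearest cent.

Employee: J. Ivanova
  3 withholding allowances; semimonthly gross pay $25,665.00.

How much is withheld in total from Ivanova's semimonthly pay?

Canton Income Tax: taxable = $25,665.00 − 3×$408.00 = $24,441.00
  $2,556.00 + 36% × ($24,441.00 − $11,800.00) = $2,556.00 + 36% × $12,641.00 = $7,106.76
Retirement Security Contribution: 6.15% × $25,665.00 = $1,578.40
Total: $7,106.76 + $1,578.40 = $8,685.16

$8,685.16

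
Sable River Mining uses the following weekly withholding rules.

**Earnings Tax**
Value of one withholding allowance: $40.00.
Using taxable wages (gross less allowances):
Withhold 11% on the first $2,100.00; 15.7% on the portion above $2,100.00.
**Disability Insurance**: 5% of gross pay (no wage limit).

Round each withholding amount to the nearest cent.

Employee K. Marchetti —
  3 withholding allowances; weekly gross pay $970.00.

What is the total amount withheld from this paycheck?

$142.00

Earnings Tax: taxable = $970.00 − 3×$40.00 = $850.00
  11% × $850.00 = $93.50
Disability Insurance: 5% × $970.00 = $48.50
Total: $93.50 + $48.50 = $142.00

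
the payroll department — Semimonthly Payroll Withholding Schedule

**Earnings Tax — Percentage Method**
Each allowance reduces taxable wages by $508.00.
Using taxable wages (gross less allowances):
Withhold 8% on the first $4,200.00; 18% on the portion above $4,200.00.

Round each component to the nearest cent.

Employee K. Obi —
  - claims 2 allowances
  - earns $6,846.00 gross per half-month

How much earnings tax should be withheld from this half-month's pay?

Earnings Tax: taxable = $6,846.00 − 2×$508.00 = $5,830.00
  $336.00 + 18% × ($5,830.00 − $4,200.00) = $336.00 + 18% × $1,630.00 = $629.40

$629.40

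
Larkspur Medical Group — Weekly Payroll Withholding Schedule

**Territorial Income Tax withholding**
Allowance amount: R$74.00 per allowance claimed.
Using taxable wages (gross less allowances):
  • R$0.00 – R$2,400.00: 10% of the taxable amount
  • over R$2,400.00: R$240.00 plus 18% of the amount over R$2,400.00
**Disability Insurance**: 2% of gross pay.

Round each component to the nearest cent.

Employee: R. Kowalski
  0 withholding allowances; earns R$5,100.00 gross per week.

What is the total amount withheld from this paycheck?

R$828.00

Territorial Income Tax: taxable = R$5,100.00
  R$240.00 + 18% × (R$5,100.00 − R$2,400.00) = R$240.00 + 18% × R$2,700.00 = R$726.00
Disability Insurance: 2% × R$5,100.00 = R$102.00
Total: R$726.00 + R$102.00 = R$828.00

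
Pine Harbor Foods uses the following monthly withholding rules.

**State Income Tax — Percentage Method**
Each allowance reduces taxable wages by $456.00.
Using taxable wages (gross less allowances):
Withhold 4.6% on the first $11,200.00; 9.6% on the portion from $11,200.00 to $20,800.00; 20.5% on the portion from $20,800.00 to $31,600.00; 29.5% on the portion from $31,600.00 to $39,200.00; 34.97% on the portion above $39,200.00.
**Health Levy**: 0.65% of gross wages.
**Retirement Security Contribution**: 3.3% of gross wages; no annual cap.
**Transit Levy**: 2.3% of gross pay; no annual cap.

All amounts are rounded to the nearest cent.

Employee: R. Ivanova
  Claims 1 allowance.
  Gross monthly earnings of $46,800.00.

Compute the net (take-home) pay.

State Income Tax: taxable = $46,800.00 − 1×$456.00 = $46,344.00
  $5,892.80 + 34.97% × ($46,344.00 − $39,200.00) = $5,892.80 + 34.97% × $7,144.00 = $8,391.06
Health Levy: 0.65% × $46,800.00 = $304.20
Retirement Security Contribution: 3.3% × $46,800.00 = $1,544.40
Transit Levy: 2.3% × $46,800.00 = $1,076.40
Total withheld: $8,391.06 + $304.20 + $1,544.40 + $1,076.40 = $11,316.06
Net pay: $46,800.00 − $11,316.06 = $35,483.94

$35,483.94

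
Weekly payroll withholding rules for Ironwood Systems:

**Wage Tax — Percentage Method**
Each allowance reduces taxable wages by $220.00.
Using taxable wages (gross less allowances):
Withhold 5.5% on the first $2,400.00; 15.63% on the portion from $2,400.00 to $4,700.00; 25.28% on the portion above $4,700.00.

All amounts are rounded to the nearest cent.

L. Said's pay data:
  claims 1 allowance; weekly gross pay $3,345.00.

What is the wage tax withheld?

$245.32

Wage Tax: taxable = $3,345.00 − 1×$220.00 = $3,125.00
  $132.00 + 15.63% × ($3,125.00 − $2,400.00) = $132.00 + 15.63% × $725.00 = $245.32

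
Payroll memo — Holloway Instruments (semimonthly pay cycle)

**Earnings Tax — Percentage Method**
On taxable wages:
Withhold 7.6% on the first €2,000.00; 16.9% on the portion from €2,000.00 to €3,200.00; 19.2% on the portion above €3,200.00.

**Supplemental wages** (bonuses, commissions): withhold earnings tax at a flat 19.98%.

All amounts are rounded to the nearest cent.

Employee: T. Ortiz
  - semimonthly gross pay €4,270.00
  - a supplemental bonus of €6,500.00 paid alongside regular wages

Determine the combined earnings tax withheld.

Earnings Tax: taxable = €4,270.00
  €354.80 + 19.2% × (€4,270.00 − €3,200.00) = €354.80 + 19.2% × €1,070.00 = €560.24
Supplemental (19.98% flat on bonus): 19.98% × €6,500.00 = €1,298.70
Total earnings tax: €560.24 + €1,298.70 = €1,858.94

€1,858.94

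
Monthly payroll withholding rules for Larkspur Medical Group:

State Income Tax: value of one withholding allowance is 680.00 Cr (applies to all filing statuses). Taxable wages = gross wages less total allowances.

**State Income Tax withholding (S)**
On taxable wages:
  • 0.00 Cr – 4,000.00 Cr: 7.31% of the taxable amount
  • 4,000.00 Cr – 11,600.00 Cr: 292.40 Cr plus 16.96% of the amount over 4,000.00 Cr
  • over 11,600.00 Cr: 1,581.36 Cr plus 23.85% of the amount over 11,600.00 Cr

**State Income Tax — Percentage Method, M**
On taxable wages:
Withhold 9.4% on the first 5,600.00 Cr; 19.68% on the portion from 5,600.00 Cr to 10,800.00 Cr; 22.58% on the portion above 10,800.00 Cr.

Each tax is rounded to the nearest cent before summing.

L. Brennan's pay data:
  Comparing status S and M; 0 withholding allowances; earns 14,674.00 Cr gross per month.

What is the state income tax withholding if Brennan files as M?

State Income Tax (M): taxable = 14,674.00 Cr
  1,549.76 Cr + 22.58% × (14,674.00 Cr − 10,800.00 Cr) = 1,549.76 Cr + 22.58% × 3,874.00 Cr = 2,424.51 Cr

2,424.51 Cr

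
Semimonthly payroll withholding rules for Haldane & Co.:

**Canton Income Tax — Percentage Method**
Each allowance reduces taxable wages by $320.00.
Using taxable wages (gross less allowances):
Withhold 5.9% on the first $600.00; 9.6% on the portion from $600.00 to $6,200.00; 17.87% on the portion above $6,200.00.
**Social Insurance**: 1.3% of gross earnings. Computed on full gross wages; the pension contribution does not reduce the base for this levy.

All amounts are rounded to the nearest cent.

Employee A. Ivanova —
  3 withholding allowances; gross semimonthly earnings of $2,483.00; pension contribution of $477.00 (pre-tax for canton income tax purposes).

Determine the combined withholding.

$110.50

Canton Income Tax: taxable = $2,483.00 − $477.00 − 3×$320.00 = $1,046.00
  $35.40 + 9.6% × ($1,046.00 − $600.00) = $35.40 + 9.6% × $446.00 = $78.22
Social Insurance: 1.3% × $2,483.00 = $32.28
Total: $78.22 + $32.28 = $110.50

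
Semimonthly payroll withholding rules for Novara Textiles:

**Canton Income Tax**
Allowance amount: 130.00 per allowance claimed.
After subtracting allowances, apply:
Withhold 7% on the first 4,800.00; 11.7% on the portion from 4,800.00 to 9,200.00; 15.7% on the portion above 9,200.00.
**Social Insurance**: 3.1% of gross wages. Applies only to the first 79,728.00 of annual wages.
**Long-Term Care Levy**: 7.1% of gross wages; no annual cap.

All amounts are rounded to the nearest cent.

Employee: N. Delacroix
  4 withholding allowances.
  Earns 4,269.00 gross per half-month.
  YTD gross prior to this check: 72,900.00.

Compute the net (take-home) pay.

Canton Income Tax: taxable = 4,269.00 − 4×130.00 = 3,749.00
  7% × 3,749.00 = 262.43
Social Insurance: 3.1% × 4,269.00 = 132.34
Long-Term Care Levy: 7.1% × 4,269.00 = 303.10
Total withheld: 262.43 + 132.34 + 303.10 = 697.87
Net pay: 4,269.00 − 697.87 = 3,571.13

3,571.13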